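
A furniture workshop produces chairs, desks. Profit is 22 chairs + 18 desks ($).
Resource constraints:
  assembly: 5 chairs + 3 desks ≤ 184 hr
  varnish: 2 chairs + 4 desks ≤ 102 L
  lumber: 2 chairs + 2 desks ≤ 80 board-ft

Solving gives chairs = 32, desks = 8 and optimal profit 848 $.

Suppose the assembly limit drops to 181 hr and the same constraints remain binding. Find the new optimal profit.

At the optimum: assembly uses 184 of 184 (binding); varnish uses 96 of 102 (slack = 6); lumber uses 80 of 80 (binding).
Since varnish is not tight, its dual is 0.
The binding rows give the dual system: 5·y_assembly + 2·y_lumber = 22 and 3·y_assembly + 2·y_lumber = 18.
This yields shadow prices y_assembly = 2, y_lumber = 6.
Δz = y_assembly·Δb = 2 × (-3) = -6, so new z* = 848 − 6 = 842.

842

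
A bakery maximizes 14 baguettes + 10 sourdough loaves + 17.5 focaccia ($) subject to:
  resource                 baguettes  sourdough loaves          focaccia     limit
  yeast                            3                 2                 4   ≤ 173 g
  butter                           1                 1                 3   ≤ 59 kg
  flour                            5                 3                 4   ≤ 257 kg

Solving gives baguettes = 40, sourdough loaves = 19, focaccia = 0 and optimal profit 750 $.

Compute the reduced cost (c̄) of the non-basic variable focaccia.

Binding: butter and flour. Non-binding: yeast (15 unused).
Slack constraints have shadow price 0 (complementary slackness).
The binding rows give the dual system: 1·y_butter + 5·y_flour = 14 and 1·y_butter + 3·y_flour = 10.
Solving: y_butter = 4, y_flour = 2.
Reduced cost of focaccia: c₃ − yᵀa₃ = 17.5 − (4·3 + 2·4) = 17.5 − 20 = -2.5.

-2.5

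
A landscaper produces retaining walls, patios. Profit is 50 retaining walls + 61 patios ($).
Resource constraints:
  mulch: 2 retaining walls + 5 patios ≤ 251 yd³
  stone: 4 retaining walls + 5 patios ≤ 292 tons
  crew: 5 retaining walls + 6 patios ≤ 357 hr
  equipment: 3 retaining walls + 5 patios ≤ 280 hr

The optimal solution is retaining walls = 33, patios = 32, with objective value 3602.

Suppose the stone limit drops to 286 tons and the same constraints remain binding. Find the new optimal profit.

3572

At the optimum: mulch uses 226 of 251 (slack = 25); stone uses 292 of 292 (binding); crew uses 357 of 357 (binding); equipment uses 259 of 280 (slack = 21).
Since mulch, equipment are not tight, their duals are 0.
Dual feasibility on the basic columns requires 4·y_stone + 5·y_crew = 50, 5·y_stone + 6·y_crew = 61.
→ y_stone = 5 and y_crew = 6.
Δz = y_stone·Δb = 5 × (-6) = -30, so new z* = 3602 − 30 = 3572.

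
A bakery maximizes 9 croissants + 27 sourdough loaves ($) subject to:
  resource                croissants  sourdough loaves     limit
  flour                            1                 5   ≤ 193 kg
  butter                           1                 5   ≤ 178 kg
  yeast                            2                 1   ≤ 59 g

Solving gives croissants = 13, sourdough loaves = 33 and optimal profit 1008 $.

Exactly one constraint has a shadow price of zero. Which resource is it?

flour: 178/193 (slack 15)
butter: 178/178 (binding)
yeast: 59/59 (binding)
By complementary slackness, a constraint with positive slack has shadow price 0 → flour.

flour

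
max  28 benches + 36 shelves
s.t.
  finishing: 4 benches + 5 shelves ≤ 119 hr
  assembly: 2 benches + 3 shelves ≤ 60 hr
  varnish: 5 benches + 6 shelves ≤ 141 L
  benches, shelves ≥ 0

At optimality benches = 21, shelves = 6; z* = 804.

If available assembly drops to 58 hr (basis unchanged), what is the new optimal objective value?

Check each constraint at x*: finishing 114/119 (slack 5); assembly 60/60 (tight); varnish 141/141 (tight).
Since finishing is not tight, its dual is 0.
The binding rows give the dual system: 2·y_assembly + 5·y_varnish = 28 and 3·y_assembly + 6·y_varnish = 36.
→ y_assembly = 4 and y_varnish = 4.
Δz = y_assembly·Δb = 4 × (-2) = -8, so new z* = 804 − 8 = 796.

796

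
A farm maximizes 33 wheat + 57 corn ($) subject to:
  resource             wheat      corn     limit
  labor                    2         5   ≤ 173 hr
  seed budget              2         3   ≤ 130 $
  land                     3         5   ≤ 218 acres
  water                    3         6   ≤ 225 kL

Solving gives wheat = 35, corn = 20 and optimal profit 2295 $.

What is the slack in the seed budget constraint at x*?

0

seed budget used = 2·35 + 3·20 = 130; slack = 130 − 130 = 0.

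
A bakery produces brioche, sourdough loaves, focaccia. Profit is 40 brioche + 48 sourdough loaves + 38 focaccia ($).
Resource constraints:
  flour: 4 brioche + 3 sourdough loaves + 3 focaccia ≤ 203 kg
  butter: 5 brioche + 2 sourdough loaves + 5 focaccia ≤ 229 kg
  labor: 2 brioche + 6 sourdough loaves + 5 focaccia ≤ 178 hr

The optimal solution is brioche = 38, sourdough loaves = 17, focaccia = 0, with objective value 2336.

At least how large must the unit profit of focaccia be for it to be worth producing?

44

At the optimum: flour uses 203 of 203 (binding); butter uses 224 of 229 (slack = 5); labor uses 178 of 178 (binding).
Slack constraints have shadow price 0 (complementary slackness).
Dual feasibility on the basic columns requires 4·y_flour + 2·y_labor = 40, 3·y_flour + 6·y_labor = 48.
→ y_flour = 8 and y_labor = 4.
focaccia enters the basis when its profit ≥ yᵀa₃ = 8·3 + 4·5 = 44.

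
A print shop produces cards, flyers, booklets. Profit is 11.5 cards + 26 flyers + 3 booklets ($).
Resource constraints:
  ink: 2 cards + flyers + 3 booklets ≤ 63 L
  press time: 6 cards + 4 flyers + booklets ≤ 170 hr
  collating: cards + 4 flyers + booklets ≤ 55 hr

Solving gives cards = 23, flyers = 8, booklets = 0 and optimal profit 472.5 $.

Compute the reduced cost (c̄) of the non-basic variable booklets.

-3.5

Binding: press time and collating. Non-binding: ink (9 unused).
Since ink is not tight, its dual is 0.
The binding rows give the dual system: 6·y_press time + 1·y_collating = 11.5 and 4·y_press time + 4·y_collating = 26.
Solving: y_press time = 1, y_collating = 5.5.
Reduced cost of booklets: c₃ − yᵀa₃ = 3 − (1·1 + 5.5·1) = 3 − 6.5 = -3.5.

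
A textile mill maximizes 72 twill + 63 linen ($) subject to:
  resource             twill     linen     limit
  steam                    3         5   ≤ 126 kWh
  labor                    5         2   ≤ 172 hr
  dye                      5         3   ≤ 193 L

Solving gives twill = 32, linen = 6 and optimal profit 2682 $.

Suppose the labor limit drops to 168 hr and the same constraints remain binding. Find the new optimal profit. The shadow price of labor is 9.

Δb = -4, so new z* = 2682 + (9)·(-4) = 2682 − 36 = 2646.

2646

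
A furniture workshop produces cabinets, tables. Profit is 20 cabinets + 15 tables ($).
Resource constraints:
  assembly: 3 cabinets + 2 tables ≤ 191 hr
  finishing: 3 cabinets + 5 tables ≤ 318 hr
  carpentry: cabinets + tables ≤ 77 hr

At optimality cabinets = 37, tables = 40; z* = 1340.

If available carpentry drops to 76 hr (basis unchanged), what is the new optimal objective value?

Binding: assembly and carpentry. Non-binding: finishing (7 unused).
By complementary slackness, y = 0 for the non-binding constraint.
The binding rows give the dual system: 3·y_assembly + 1·y_carpentry = 20 and 2·y_assembly + 1·y_carpentry = 15.
Solving: y_assembly = 5, y_carpentry = 5.
Δz = y_carpentry·Δb = 5 × (-1) = -5, so new z* = 1340 − 5 = 1335.

1335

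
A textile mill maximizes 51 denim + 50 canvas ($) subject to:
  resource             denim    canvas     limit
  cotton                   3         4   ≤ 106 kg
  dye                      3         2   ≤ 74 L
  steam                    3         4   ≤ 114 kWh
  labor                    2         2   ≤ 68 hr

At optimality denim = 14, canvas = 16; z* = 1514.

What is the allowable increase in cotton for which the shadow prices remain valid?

Binding constraints: cotton, dye. The basis is B = [[3,4],[3,2]] with det -6.
Per unit increase in cotton, x* moves by d = (-0.3333, 0.5).
The basis stays optimal until steam becomes binding; allowable increase = 8 kg.

8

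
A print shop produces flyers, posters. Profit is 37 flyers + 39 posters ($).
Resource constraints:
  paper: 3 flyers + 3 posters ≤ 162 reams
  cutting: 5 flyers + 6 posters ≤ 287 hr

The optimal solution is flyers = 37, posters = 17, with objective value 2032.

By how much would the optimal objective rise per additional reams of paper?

9

Check each constraint at x*: paper 162/162 (tight); cutting 287/287 (tight).
Dual feasibility on the basic columns requires 3·y_paper + 5·y_cutting = 37, 3·y_paper + 6·y_cutting = 39.
Solving: y_paper = 9, y_cutting = 2.
Shadow price of paper = 9.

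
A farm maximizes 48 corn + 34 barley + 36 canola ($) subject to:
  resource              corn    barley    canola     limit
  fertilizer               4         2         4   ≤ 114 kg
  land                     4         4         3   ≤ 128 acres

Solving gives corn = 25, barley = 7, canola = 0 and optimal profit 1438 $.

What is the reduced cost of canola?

Both fertilizer and land are binding at x*.
Dual feasibility on the basic columns requires 4·y_fertilizer + 4·y_land = 48, 2·y_fertilizer + 4·y_land = 34.
Solving: y_fertilizer = 7, y_land = 5.
Reduced cost of canola: c₃ − yᵀa₃ = 36 − (7·4 + 5·3) = 36 − 43 = -7.

-7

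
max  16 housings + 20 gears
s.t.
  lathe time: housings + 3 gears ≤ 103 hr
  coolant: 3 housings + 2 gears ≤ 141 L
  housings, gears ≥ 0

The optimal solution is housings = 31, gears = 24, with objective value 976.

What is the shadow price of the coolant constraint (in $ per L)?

Both lathe time and coolant are binding at x*.
From A_Bᵀ y = c: 1·y_lathe time + 3·y_coolant = 16; 3·y_lathe time + 2·y_coolant = 20.
This yields shadow prices y_lathe time = 4, y_coolant = 4.
Shadow price of coolant = 4.

4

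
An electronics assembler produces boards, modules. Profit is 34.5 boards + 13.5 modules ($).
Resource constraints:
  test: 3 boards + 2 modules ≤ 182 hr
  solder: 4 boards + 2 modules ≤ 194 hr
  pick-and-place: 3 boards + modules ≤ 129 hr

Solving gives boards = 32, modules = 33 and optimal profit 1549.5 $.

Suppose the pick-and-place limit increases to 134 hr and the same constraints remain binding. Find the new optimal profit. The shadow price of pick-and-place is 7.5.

1587

Δb = 5, so new z* = 1549.5 + (7.5)·(5) = 1549.5 + 37.5 = 1587.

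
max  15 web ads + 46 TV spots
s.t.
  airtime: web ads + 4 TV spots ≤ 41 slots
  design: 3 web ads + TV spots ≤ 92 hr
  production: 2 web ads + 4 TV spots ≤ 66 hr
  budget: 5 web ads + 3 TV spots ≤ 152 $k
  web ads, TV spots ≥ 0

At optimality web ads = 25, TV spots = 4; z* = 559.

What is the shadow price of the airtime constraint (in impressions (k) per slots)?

8

Check each constraint at x*: airtime 41/41 (tight); design 79/92 (slack 13); production 66/66 (tight); budget 137/152 (slack 15).
By complementary slackness, y = 0 for the non-binding constraints.
The binding rows give the dual system: 1·y_airtime + 2·y_production = 15 and 4·y_airtime + 4·y_production = 46.
Solving: y_airtime = 8, y_production = 3.5.
Shadow price of airtime = 8.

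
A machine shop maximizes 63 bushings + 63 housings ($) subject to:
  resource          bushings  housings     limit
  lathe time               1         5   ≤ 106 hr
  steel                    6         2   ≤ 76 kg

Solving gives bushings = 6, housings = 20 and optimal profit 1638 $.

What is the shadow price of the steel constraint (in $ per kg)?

9

At the optimum: lathe time uses 106 of 106 (binding); steel uses 76 of 76 (binding).
From A_Bᵀ y = c: 1·y_lathe time + 6·y_steel = 63; 5·y_lathe time + 2·y_steel = 63.
→ y_lathe time = 9 and y_steel = 9.
Shadow price of steel = 9.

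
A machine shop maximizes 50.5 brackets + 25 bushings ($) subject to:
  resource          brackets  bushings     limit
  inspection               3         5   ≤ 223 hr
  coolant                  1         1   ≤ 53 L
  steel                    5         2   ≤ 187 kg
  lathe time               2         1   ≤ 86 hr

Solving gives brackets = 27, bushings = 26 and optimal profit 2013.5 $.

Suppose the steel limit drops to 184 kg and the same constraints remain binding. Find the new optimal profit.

1988

Binding: coolant and steel. Non-binding: inspection (12 unused), lathe time (6 unused).
By complementary slackness, y = 0 for the non-binding constraints.
Dual feasibility on the basic columns requires 1·y_coolant + 5·y_steel = 50.5, 1·y_coolant + 2·y_steel = 25.
This yields shadow prices y_coolant = 8, y_steel = 8.5.
Δz = y_steel·Δb = 8.5 × (-3) = -25.5, so new z* = 2013.5 − 25.5 = 1988.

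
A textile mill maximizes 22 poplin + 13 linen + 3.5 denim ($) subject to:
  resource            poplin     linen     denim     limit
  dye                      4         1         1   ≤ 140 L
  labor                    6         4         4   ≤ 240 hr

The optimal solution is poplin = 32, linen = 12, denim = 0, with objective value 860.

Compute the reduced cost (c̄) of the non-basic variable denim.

Check each constraint at x*: dye 140/140 (tight); labor 240/240 (tight).
Dual feasibility on the basic columns requires 4·y_dye + 6·y_labor = 22, 1·y_dye + 4·y_labor = 13.
Solving: y_dye = 1, y_labor = 3.
Reduced cost of denim: c₃ − yᵀa₃ = 3.5 − (1·1 + 3·4) = 3.5 − 13 = -9.5.

-9.5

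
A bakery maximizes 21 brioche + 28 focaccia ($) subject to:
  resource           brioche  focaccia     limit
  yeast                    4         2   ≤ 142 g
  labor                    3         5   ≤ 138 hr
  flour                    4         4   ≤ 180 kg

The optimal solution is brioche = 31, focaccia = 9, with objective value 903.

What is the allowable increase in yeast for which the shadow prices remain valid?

35

Binding constraints: yeast, labor. The basis is B = [[4,2],[3,5]] with det 14.
Per unit increase in yeast, x* moves by d = (0.3571, -0.2143).
The basis stays optimal until flour becomes binding; allowable increase = 35 g.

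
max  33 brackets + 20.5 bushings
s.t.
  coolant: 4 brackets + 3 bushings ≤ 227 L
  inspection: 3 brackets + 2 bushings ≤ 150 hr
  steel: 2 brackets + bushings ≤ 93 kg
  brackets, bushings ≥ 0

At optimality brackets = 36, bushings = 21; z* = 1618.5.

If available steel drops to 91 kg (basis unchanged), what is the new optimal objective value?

At the optimum: coolant uses 207 of 227 (slack = 20); inspection uses 150 of 150 (binding); steel uses 93 of 93 (binding).
By complementary slackness, y = 0 for the non-binding constraint.
From A_Bᵀ y = c: 3·y_inspection + 2·y_steel = 33; 2·y_inspection + 1·y_steel = 20.5.
Solving: y_inspection = 8, y_steel = 4.5.
Δz = y_steel·Δb = 4.5 × (-2) = -9, so new z* = 1618.5 − 9 = 1609.5.

1609.5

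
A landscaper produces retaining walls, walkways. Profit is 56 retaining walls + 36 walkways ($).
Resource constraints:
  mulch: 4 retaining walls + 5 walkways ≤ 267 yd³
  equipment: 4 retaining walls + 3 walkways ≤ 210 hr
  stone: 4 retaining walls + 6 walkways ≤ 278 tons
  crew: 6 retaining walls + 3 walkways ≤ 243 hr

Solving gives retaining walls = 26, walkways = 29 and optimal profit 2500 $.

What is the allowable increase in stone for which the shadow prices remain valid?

24

Binding constraints: stone, crew. The basis is B = [[4,6],[6,3]] with det -24.
Per unit increase in stone, x* moves by d = (-0.125, 0.25).
The basis stays optimal until mulch becomes binding; allowable increase = 24 tons.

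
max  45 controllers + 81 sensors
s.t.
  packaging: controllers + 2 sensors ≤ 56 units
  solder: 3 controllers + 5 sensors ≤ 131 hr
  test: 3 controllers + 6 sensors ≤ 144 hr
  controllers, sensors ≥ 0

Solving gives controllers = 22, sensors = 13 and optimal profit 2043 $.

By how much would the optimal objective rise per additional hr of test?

At the optimum: packaging uses 48 of 56 (slack = 8); solder uses 131 of 131 (binding); test uses 144 of 144 (binding).
Since packaging is not tight, its dual is 0.
Dual feasibility on the basic columns requires 3·y_solder + 3·y_test = 45, 5·y_solder + 6·y_test = 81.
Solving: y_solder = 9, y_test = 6.
Shadow price of test = 6.

6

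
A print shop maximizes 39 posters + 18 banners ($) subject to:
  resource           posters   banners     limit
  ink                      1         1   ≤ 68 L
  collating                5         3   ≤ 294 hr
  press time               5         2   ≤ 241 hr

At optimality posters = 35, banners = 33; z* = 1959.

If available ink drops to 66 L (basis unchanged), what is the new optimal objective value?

1951

Binding: ink and press time. Non-binding: collating (20 unused).
Slack constraints have shadow price 0 (complementary slackness).
From A_Bᵀ y = c: 1·y_ink + 5·y_press time = 39; 1·y_ink + 2·y_press time = 18.
→ y_ink = 4 and y_press time = 7.
Δz = y_ink·Δb = 4 × (-2) = -8, so new z* = 1959 − 8 = 1951.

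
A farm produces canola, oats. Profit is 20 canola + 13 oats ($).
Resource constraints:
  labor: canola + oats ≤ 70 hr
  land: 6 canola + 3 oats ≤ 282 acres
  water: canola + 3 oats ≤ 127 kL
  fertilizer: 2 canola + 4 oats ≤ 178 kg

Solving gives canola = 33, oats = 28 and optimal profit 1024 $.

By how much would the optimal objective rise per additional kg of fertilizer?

1

At the optimum: labor uses 61 of 70 (slack = 9); land uses 282 of 282 (binding); water uses 117 of 127 (slack = 10); fertilizer uses 178 of 178 (binding).
Slack constraints have shadow price 0 (complementary slackness).
From A_Bᵀ y = c: 6·y_land + 2·y_fertilizer = 20; 3·y_land + 4·y_fertilizer = 13.
This yields shadow prices y_land = 3, y_fertilizer = 1.
Shadow price of fertilizer = 1.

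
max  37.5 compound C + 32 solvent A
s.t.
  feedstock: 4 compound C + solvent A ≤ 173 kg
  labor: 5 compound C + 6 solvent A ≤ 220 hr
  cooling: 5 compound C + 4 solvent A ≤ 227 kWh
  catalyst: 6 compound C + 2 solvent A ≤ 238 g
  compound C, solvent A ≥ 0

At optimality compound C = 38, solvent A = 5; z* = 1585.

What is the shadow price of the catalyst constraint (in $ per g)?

Check each constraint at x*: feedstock 157/173 (slack 16); labor 220/220 (tight); cooling 210/227 (slack 17); catalyst 238/238 (tight).
Since feedstock, cooling are not tight, their duals are 0.
From A_Bᵀ y = c: 5·y_labor + 6·y_catalyst = 37.5; 6·y_labor + 2·y_catalyst = 32.
This yields shadow prices y_labor = 4.5, y_catalyst = 2.5.
Shadow price of catalyst = 2.5.

2.5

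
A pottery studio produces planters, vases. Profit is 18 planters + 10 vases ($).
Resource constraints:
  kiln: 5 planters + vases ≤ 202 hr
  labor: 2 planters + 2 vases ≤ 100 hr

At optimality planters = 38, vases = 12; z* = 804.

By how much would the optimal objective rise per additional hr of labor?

4

Both kiln and labor are binding at x*.
Dual feasibility on the basic columns requires 5·y_kiln + 2·y_labor = 18, 1·y_kiln + 2·y_labor = 10.
Solving: y_kiln = 2, y_labor = 4.
Shadow price of labor = 4.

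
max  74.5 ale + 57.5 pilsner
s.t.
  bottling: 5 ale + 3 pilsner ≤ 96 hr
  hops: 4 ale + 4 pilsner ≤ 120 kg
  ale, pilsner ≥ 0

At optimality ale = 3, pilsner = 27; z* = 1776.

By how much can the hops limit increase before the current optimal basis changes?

8

Binding constraints: bottling, hops. The basis is B = [[5,3],[4,4]] with det 8.
Per unit increase in hops, x* moves by d = (-0.375, 0.625).
The basis stays optimal until ale reaches 0; allowable increase = 8 kg.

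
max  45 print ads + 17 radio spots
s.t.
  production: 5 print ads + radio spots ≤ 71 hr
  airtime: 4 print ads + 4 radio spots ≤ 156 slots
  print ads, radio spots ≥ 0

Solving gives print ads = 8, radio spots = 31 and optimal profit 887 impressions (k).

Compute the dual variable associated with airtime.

At the optimum: production uses 71 of 71 (binding); airtime uses 156 of 156 (binding).
From A_Bᵀ y = c: 5·y_production + 4·y_airtime = 45; 1·y_production + 4·y_airtime = 17.
Solving: y_production = 7, y_airtime = 2.5.
Shadow price of airtime = 2.5.

2.5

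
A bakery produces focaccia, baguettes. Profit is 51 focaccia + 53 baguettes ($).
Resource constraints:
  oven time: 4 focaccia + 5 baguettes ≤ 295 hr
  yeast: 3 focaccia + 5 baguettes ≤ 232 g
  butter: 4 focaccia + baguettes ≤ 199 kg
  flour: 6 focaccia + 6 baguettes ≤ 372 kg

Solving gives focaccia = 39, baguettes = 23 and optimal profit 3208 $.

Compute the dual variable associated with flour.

At the optimum: oven time uses 271 of 295 (slack = 24); yeast uses 232 of 232 (binding); butter uses 179 of 199 (slack = 20); flour uses 372 of 372 (binding).
Slack constraints have shadow price 0 (complementary slackness).
From A_Bᵀ y = c: 3·y_yeast + 6·y_flour = 51; 5·y_yeast + 6·y_flour = 53.
→ y_yeast = 1 and y_flour = 8.
Shadow price of flour = 8.

8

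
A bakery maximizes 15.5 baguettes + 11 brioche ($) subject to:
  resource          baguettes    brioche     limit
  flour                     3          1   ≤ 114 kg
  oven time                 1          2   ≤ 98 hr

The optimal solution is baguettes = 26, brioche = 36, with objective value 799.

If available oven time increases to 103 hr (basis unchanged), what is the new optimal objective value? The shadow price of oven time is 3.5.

816.5

Δb = 5, so new z* = 799 + (3.5)·(5) = 799 + 17.5 = 816.5.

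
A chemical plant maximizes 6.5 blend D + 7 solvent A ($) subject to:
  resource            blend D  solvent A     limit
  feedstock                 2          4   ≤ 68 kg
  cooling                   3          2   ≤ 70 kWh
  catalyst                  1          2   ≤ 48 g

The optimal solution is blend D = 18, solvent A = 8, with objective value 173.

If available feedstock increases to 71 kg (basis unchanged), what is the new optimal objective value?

176

Check each constraint at x*: feedstock 68/68 (tight); cooling 70/70 (tight); catalyst 34/48 (slack 14).
Since catalyst is not tight, its dual is 0.
Dual feasibility on the basic columns requires 2·y_feedstock + 3·y_cooling = 6.5, 4·y_feedstock + 2·y_cooling = 7.
Solving: y_feedstock = 1, y_cooling = 1.5.
Δz = y_feedstock·Δb = 1 × (3) = 3, so new z* = 173 + 3 = 176.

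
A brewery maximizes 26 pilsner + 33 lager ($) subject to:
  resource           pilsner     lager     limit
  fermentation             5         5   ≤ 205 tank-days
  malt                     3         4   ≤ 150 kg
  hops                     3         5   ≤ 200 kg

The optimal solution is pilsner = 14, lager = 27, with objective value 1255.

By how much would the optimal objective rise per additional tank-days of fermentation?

Check each constraint at x*: fermentation 205/205 (tight); malt 150/150 (tight); hops 177/200 (slack 23).
Slack constraints have shadow price 0 (complementary slackness).
The binding rows give the dual system: 5·y_fermentation + 3·y_malt = 26 and 5·y_fermentation + 4·y_malt = 33.
Solving: y_fermentation = 1, y_malt = 7.
Shadow price of fermentation = 1.

1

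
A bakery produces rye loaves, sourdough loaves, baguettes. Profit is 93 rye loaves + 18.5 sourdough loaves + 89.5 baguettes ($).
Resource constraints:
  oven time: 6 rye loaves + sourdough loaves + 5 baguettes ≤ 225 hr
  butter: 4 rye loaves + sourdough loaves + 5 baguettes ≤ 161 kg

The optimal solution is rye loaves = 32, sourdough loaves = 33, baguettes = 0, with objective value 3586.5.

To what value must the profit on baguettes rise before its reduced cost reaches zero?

92.5

At the optimum: oven time uses 225 of 225 (binding); butter uses 161 of 161 (binding).
Dual feasibility on the basic columns requires 6·y_oven time + 4·y_butter = 93, 1·y_oven time + 1·y_butter = 18.5.
→ y_oven time = 9.5 and y_butter = 9.
baguettes enters the basis when its profit ≥ yᵀa₃ = 9.5·5 + 9·5 = 92.5.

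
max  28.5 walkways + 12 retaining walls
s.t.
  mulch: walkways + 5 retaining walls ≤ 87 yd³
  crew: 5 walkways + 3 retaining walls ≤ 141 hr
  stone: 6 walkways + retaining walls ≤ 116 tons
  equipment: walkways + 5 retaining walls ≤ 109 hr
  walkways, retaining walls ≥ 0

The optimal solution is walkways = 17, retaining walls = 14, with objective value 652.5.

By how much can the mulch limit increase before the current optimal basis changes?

22

Binding constraints: mulch, stone. The basis is B = [[1,5],[6,1]] with det -29.
Per unit increase in mulch, x* moves by d = (-0.0345, 0.2069).
The basis stays optimal until equipment becomes binding; allowable increase = 22 yd³.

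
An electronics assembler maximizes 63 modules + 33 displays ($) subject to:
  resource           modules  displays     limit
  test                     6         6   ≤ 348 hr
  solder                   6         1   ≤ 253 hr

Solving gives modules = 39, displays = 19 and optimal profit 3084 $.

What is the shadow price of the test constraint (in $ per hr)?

4.5

Both test and solder are binding at x*.
From A_Bᵀ y = c: 6·y_test + 6·y_solder = 63; 6·y_test + 1·y_solder = 33.
Solving: y_test = 4.5, y_solder = 6.
Shadow price of test = 4.5.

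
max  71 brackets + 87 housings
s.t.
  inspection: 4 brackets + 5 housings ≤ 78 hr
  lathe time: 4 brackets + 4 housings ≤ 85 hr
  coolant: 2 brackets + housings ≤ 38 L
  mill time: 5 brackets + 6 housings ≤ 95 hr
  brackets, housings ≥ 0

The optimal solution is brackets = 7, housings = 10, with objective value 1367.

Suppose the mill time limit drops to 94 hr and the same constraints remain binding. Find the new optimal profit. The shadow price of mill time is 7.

Δb = -1, so new z* = 1367 + (7)·(-1) = 1367 − 7 = 1360.

1360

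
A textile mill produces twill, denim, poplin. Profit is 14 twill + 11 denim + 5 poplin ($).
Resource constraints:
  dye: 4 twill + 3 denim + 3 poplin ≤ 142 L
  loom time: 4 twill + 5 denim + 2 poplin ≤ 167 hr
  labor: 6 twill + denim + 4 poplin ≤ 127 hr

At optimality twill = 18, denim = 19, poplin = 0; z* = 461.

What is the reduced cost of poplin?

-3

Binding: loom time and labor. Non-binding: dye (13 unused).
Slack constraints have shadow price 0 (complementary slackness).
Dual feasibility on the basic columns requires 4·y_loom time + 6·y_labor = 14, 5·y_loom time + 1·y_labor = 11.
This yields shadow prices y_loom time = 2, y_labor = 1.
Reduced cost of poplin: c₃ − yᵀa₃ = 5 − (2·2 + 1·4) = 5 − 8 = -3.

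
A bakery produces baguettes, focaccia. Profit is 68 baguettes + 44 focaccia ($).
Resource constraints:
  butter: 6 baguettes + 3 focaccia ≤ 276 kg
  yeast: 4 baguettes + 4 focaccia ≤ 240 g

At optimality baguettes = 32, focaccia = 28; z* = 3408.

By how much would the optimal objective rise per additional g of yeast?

At the optimum: butter uses 276 of 276 (binding); yeast uses 240 of 240 (binding).
From A_Bᵀ y = c: 6·y_butter + 4·y_yeast = 68; 3·y_butter + 4·y_yeast = 44.
→ y_butter = 8 and y_yeast = 5.
Shadow price of yeast = 5.

5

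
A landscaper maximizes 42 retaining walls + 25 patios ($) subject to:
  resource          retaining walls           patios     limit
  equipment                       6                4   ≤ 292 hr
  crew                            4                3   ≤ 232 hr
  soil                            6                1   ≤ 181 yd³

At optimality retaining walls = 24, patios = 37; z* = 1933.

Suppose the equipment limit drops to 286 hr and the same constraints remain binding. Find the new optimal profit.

Binding: equipment and soil. Non-binding: crew (25 unused).
Since crew is not tight, its dual is 0.
The binding rows give the dual system: 6·y_equipment + 6·y_soil = 42 and 4·y_equipment + 1·y_soil = 25.
→ y_equipment = 6 and y_soil = 1.
Δz = y_equipment·Δb = 6 × (-6) = -36, so new z* = 1933 − 36 = 1897.

1897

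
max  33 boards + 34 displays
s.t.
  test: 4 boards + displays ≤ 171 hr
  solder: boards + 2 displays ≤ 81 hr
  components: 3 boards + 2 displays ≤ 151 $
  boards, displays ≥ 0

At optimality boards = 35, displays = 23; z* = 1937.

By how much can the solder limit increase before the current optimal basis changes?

70

Binding constraints: solder, components. The basis is B = [[1,2],[3,2]] with det -4.
Per unit increase in solder, x* moves by d = (-0.5, 0.75).
The basis stays optimal until boards reaches 0; allowable increase = 70 hr.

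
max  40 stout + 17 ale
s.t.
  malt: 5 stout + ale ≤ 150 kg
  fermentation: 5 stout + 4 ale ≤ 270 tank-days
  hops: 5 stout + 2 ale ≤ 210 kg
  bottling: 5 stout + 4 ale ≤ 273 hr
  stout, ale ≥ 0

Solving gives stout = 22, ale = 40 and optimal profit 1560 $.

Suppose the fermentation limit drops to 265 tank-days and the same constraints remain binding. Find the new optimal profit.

1545

Check each constraint at x*: malt 150/150 (tight); fermentation 270/270 (tight); hops 190/210 (slack 20); bottling 270/273 (slack 3).
Since hops, bottling are not tight, their duals are 0.
Dual feasibility on the basic columns requires 5·y_malt + 5·y_fermentation = 40, 1·y_malt + 4·y_fermentation = 17.
→ y_malt = 5 and y_fermentation = 3.
Δz = y_fermentation·Δb = 3 × (-5) = -15, so new z* = 1560 − 15 = 1545.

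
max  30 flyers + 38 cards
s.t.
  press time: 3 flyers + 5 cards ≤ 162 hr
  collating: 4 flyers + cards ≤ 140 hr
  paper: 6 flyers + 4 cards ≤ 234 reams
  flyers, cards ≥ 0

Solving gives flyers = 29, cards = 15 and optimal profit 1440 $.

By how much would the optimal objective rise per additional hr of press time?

6

At the optimum: press time uses 162 of 162 (binding); collating uses 131 of 140 (slack = 9); paper uses 234 of 234 (binding).
Slack constraints have shadow price 0 (complementary slackness).
From A_Bᵀ y = c: 3·y_press time + 6·y_paper = 30; 5·y_press time + 4·y_paper = 38.
This yields shadow prices y_press time = 6, y_paper = 2.
Shadow price of press time = 6.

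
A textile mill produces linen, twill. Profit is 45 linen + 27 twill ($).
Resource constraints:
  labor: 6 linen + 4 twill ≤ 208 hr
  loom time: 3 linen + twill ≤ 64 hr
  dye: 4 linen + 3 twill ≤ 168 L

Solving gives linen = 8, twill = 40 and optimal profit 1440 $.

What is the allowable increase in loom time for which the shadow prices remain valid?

40

Binding constraints: labor, loom time. The basis is B = [[6,4],[3,1]] with det -6.
Per unit increase in loom time, x* moves by d = (0.6667, -1).
The basis stays optimal until twill reaches 0; allowable increase = 40 hr.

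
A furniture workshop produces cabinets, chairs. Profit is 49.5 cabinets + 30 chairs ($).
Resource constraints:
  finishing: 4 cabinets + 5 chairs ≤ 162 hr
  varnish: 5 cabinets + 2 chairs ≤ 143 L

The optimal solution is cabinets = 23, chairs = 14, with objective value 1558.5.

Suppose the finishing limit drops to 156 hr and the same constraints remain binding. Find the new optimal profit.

1540.5

Both finishing and varnish are binding at x*.
From A_Bᵀ y = c: 4·y_finishing + 5·y_varnish = 49.5; 5·y_finishing + 2·y_varnish = 30.
→ y_finishing = 3 and y_varnish = 7.5.
Δz = y_finishing·Δb = 3 × (-6) = -18, so new z* = 1558.5 − 18 = 1540.5.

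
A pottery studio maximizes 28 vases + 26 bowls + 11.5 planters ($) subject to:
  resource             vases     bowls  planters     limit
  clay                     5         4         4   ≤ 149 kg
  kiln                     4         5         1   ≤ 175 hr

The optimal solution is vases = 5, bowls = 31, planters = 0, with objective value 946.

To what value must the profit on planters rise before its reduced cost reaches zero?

18

At the optimum: clay uses 149 of 149 (binding); kiln uses 175 of 175 (binding).
The binding rows give the dual system: 5·y_clay + 4·y_kiln = 28 and 4·y_clay + 5·y_kiln = 26.
→ y_clay = 4 and y_kiln = 2.
planters enters the basis when its profit ≥ yᵀa₃ = 4·4 + 2·1 = 18.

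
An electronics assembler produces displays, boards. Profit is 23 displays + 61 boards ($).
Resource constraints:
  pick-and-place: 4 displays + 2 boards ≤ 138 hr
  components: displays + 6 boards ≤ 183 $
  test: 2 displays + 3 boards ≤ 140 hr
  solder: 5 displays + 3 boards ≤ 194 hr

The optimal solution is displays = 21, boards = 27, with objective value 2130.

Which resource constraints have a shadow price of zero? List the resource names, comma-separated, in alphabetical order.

pick-and-place: 138/138 (binding)
components: 183/183 (binding)
test: 123/140 (slack 17)
solder: 186/194 (slack 8)
By complementary slackness, a constraint with positive slack has shadow price 0 → solder, test.

solder, test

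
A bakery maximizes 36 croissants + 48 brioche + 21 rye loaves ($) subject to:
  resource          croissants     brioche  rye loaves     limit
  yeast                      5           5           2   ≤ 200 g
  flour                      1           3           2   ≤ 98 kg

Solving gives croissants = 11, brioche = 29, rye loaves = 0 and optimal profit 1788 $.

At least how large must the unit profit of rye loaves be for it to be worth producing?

24

At the optimum: yeast uses 200 of 200 (binding); flour uses 98 of 98 (binding).
The binding rows give the dual system: 5·y_yeast + 1·y_flour = 36 and 5·y_yeast + 3·y_flour = 48.
Solving: y_yeast = 6, y_flour = 6.
rye loaves enters the basis when its profit ≥ yᵀa₃ = 6·2 + 6·2 = 24.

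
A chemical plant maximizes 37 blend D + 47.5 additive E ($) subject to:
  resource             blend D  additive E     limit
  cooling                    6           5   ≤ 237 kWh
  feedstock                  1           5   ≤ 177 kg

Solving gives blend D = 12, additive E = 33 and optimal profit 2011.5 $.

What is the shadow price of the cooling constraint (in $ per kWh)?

Both cooling and feedstock are binding at x*.
The binding rows give the dual system: 6·y_cooling + 1·y_feedstock = 37 and 5·y_cooling + 5·y_feedstock = 47.5.
This yields shadow prices y_cooling = 5.5, y_feedstock = 4.
Shadow price of cooling = 5.5.

5.5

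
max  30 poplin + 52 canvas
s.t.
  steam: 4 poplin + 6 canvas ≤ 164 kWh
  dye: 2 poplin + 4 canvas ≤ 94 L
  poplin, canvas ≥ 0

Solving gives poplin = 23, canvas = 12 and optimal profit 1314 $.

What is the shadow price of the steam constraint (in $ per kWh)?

4

Check each constraint at x*: steam 164/164 (tight); dye 94/94 (tight).
Dual feasibility on the basic columns requires 4·y_steam + 2·y_dye = 30, 6·y_steam + 4·y_dye = 52.
Solving: y_steam = 4, y_dye = 7.
Shadow price of steam = 4.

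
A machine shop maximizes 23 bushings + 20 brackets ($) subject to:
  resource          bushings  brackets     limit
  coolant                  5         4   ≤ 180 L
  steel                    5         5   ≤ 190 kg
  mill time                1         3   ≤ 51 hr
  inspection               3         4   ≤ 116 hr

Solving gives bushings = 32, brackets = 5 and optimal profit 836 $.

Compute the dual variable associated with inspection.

1

Check each constraint at x*: coolant 180/180 (tight); steel 185/190 (slack 5); mill time 47/51 (slack 4); inspection 116/116 (tight).
By complementary slackness, y = 0 for the non-binding constraints.
From A_Bᵀ y = c: 5·y_coolant + 3·y_inspection = 23; 4·y_coolant + 4·y_inspection = 20.
This yields shadow prices y_coolant = 4, y_inspection = 1.
Shadow price of inspection = 1.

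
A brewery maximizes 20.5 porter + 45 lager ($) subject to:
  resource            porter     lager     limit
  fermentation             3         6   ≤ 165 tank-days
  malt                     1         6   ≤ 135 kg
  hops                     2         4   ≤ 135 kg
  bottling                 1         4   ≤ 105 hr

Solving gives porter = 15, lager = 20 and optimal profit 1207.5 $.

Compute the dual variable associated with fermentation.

Check each constraint at x*: fermentation 165/165 (tight); malt 135/135 (tight); hops 110/135 (slack 25); bottling 95/105 (slack 10).
By complementary slackness, y = 0 for the non-binding constraints.
The binding rows give the dual system: 3·y_fermentation + 1·y_malt = 20.5 and 6·y_fermentation + 6·y_malt = 45.
Solving: y_fermentation = 6.5, y_malt = 1.
Shadow price of fermentation = 6.5.

6.5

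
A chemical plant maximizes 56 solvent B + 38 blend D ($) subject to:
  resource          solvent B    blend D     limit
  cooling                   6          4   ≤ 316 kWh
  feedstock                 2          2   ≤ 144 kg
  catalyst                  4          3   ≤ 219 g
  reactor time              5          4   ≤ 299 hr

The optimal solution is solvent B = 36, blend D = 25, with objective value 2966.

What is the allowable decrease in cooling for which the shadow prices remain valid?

22

Binding constraints: cooling, catalyst. The basis is B = [[6,4],[4,3]] with det 2.
Per unit decrease in cooling, x* moves by d = (-1.5, 2).
The basis stays optimal until feedstock becomes binding; allowable decrease = 22 kWh.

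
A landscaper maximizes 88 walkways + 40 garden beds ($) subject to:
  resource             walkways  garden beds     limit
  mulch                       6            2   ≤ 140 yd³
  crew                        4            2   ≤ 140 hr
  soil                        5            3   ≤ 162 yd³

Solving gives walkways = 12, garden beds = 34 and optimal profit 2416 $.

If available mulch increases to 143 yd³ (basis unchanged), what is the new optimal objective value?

2440

Check each constraint at x*: mulch 140/140 (tight); crew 116/140 (slack 24); soil 162/162 (tight).
Slack constraints have shadow price 0 (complementary slackness).
The binding rows give the dual system: 6·y_mulch + 5·y_soil = 88 and 2·y_mulch + 3·y_soil = 40.
This yields shadow prices y_mulch = 8, y_soil = 8.
Δz = y_mulch·Δb = 8 × (3) = 24, so new z* = 2416 + 24 = 2440.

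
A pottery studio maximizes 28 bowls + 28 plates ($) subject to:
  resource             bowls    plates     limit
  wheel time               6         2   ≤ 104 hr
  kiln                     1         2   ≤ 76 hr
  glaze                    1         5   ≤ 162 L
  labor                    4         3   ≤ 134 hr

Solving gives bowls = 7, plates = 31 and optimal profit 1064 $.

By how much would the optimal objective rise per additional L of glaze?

4

Binding: wheel time and glaze. Non-binding: kiln (7 unused), labor (13 unused).
By complementary slackness, y = 0 for the non-binding constraints.
Dual feasibility on the basic columns requires 6·y_wheel time + 1·y_glaze = 28, 2·y_wheel time + 5·y_glaze = 28.
→ y_wheel time = 4 and y_glaze = 4.
Shadow price of glaze = 4.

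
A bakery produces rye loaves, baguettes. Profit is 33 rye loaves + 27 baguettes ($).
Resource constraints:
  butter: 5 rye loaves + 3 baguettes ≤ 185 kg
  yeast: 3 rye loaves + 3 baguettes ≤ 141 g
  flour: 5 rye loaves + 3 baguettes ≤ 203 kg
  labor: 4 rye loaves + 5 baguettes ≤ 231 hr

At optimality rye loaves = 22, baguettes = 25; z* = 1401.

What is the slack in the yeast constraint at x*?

yeast used = 3·22 + 3·25 = 141; slack = 141 − 141 = 0.

0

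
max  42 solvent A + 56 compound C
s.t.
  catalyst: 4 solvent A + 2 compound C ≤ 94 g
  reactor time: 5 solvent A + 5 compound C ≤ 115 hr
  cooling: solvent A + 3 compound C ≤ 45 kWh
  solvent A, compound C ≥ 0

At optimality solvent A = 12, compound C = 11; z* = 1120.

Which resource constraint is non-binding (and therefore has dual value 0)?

catalyst: 70/94 (slack 24)
reactor time: 115/115 (binding)
cooling: 45/45 (binding)
By complementary slackness, a constraint with positive slack has shadow price 0 → catalyst.

catalyst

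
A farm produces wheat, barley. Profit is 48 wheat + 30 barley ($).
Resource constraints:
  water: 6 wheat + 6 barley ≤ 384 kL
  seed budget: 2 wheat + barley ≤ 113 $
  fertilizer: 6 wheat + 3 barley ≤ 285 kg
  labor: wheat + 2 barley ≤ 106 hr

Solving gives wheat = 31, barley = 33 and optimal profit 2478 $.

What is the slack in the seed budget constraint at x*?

18

seed budget used = 2·31 + 1·33 = 95; slack = 113 − 95 = 18.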